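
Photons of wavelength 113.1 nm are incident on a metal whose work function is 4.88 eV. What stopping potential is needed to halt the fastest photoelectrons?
6.0824 V

The stopping potential V_s satisfies: eV_s = KE_max

First, find KE_max using Einstein's equation:
E_photon = hc/λ = 10.9624 eV
KE_max = E_photon - φ = 10.9624 - 4.88 = 6.0824 eV

Since eV_s = KE_max:
V_s = KE_max/e = 6.0824 V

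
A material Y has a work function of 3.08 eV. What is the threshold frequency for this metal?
7.4474e+14 Hz

The threshold frequency is when the photon energy equals the work function:
hf₀ = φ

Solving for f₀:
f₀ = φ/h = (3.08 eV × 1.602×10⁻¹⁹ J/eV) / (6.626×10⁻³⁴ J·s)
f₀ = 7.4474e+14 Hz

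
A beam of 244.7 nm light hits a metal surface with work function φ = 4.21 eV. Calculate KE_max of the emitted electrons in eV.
0.8568 eV

Using Einstein's photoelectric equation: KE_max = hf - φ = hc/λ - φ

First, calculate the photon energy:
E_photon = hc/λ = (6.626×10⁻³⁴ J·s)(3×10⁸ m/s) / (244.7×10⁻⁹ m)
E_photon = 5.0668 eV

Then, the maximum kinetic energy:
KE_max = E_photon - φ = 5.0668 eV - 4.21 eV = 0.8568 eV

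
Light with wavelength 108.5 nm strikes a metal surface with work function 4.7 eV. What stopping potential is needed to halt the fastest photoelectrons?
6.7271 V

The stopping potential V_s satisfies: eV_s = KE_max

First, find KE_max using Einstein's equation:
E_photon = hc/λ = 11.4271 eV
KE_max = E_photon - φ = 11.4271 - 4.7 = 6.7271 eV

Since eV_s = KE_max:
V_s = KE_max/e = 6.7271 V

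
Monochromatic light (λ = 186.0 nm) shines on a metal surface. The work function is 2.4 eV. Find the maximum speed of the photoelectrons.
1.2250e+06 m/s

First, find the maximum kinetic energy:
E_photon = hc/λ = 6.6658 eV
KE_max = E_photon - φ = 6.6658 - 2.4 = 4.2658 eV

Convert to Joules: KE_max = 4.2658 × 1.602×10⁻¹⁹ J = 6.8346e-19 J

Then use KE = ½mv² to find velocity:
v = √(2·KE/m) = √(2 × 6.8346e-19 J / 9.109e-31 kg)
v = 1.2250e+06 m/s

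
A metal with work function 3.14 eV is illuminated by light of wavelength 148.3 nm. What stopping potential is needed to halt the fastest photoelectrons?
5.2204 V

The stopping potential V_s satisfies: eV_s = KE_max

First, find KE_max using Einstein's equation:
E_photon = hc/λ = 8.3604 eV
KE_max = E_photon - φ = 8.3604 - 3.14 = 5.2204 eV

Since eV_s = KE_max:
V_s = KE_max/e = 5.2204 V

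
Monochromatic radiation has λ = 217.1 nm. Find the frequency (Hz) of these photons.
1.3809e+15 Hz

Using the wave equation: c = fλ

Solving for frequency:
f = c/λ = (3×10⁸ m/s) / (217.1×10⁻⁹ m)
f = 1.3809e+15 Hz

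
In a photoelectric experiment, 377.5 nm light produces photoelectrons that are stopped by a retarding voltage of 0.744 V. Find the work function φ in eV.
2.54 eV

The stopping potential gives the maximum kinetic energy: KE_max = eV_s = 0.744 eV

From Einstein's photoelectric equation: KE_max = hc/λ - φ
Rearranging: φ = hc/λ - KE_max

Calculate photon energy:
E_photon = hc/λ = (6.626×10⁻³⁴ J·s)(3×10⁸ m/s) / (377.5×10⁻⁹ m) = 3.2843 eV

Therefore:
φ = 3.2843 - 0.744 = 2.54 eV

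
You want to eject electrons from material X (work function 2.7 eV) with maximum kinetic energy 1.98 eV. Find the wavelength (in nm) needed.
264.92 nm

From Einstein's equation: KE_max = hc/λ - φ

Rearranging for λ:
hc/λ = KE_max + φ
λ = hc/(KE_max + φ)

Required photon energy:
E_photon = KE_max + φ = 1.98 + 2.7 = 4.68 eV

Required wavelength:
λ = hc/E_photon = (6.626×10⁻³⁴)(3×10⁸) / (4.68 × 1.602×10⁻¹⁹)
λ = 264.92 nm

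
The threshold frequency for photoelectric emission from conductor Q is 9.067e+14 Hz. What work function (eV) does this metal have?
3.75 eV

At the threshold frequency, photon energy equals work function:
φ = hf₀

Calculating:
φ = (6.626×10⁻³⁴ J·s)(9.067e+14 Hz)
φ = 3.75 eV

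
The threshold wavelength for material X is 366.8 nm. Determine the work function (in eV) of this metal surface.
3.38 eV

At the threshold wavelength, photon energy equals work function:
φ = hc/λ₀

Calculating:
φ = (6.626×10⁻³⁴ J·s)(3×10⁸ m/s) / (366.8×10⁻⁹ m)
φ = 3.38 eV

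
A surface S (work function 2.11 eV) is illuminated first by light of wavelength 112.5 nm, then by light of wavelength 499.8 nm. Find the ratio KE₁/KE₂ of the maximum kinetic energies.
24.0394

Using Einstein's equation: KE_max = hc/λ - φ

For λ₁ = 112.5 nm:
E₁ = hc/λ₁ = 11.0208 eV
KE₁ = E₁ - φ = 11.0208 - 2.11 = 8.9108 eV

For λ₂ = 499.8 nm:
E₂ = hc/λ₂ = 2.4807 eV
KE₂ = E₂ - φ = 2.4807 - 2.11 = 0.3707 eV

Ratio: KE₁/KE₂ = 8.9108/0.3707 = 24.0394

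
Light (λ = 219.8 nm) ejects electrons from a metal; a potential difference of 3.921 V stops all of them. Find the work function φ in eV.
1.72 eV

The stopping potential gives the maximum kinetic energy: KE_max = eV_s = 3.921 eV

From Einstein's photoelectric equation: KE_max = hc/λ - φ
Rearranging: φ = hc/λ - KE_max

Calculate photon energy:
E_photon = hc/λ = (6.626×10⁻³⁴ J·s)(3×10⁸ m/s) / (219.8×10⁻⁹ m) = 5.6408 eV

Therefore:
φ = 5.6408 - 3.921 = 1.72 eV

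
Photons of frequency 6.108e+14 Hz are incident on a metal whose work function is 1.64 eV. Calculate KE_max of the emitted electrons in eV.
0.8861 eV

Using Einstein's photoelectric equation: KE_max = hf - φ

First, calculate the photon energy:
E_photon = hf = (6.626×10⁻³⁴ J·s)(6.108e+14 Hz)
E_photon = 2.5261 eV

Then, the maximum kinetic energy:
KE_max = E_photon - φ = 2.5261 eV - 1.64 eV = 0.8861 eV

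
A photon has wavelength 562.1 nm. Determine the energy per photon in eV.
2.2057 eV

Using E = hf = hc/λ:

E = hc/λ = (6.626×10⁻³⁴ J·s)(3×10⁸ m/s) / (562.1×10⁻⁹ m)
E = 2.2057 eV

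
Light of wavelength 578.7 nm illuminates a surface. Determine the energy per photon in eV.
2.1425 eV

Using E = hf = hc/λ:

E = hc/λ = (6.626×10⁻³⁴ J·s)(3×10⁸ m/s) / (578.7×10⁻⁹ m)
E = 2.1425 eV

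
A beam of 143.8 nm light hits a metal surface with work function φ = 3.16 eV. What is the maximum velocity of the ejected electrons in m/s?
1.3861e+06 m/s

First, find the maximum kinetic energy:
E_photon = hc/λ = 8.6220 eV
KE_max = E_photon - φ = 8.6220 - 3.16 = 5.4620 eV

Convert to Joules: KE_max = 5.4620 × 1.602×10⁻¹⁹ J = 8.7511e-19 J

Then use KE = ½mv² to find velocity:
v = √(2·KE/m) = √(2 × 8.7511e-19 J / 9.109e-31 kg)
v = 1.3861e+06 m/s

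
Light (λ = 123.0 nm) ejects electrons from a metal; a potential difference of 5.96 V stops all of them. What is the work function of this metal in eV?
4.12 eV

The stopping potential gives the maximum kinetic energy: KE_max = eV_s = 5.96 eV

From Einstein's photoelectric equation: KE_max = hc/λ - φ
Rearranging: φ = hc/λ - KE_max

Calculate photon energy:
E_photon = hc/λ = (6.626×10⁻³⁴ J·s)(3×10⁸ m/s) / (123.0×10⁻⁹ m) = 10.0800 eV

Therefore:
φ = 10.0800 - 5.96 = 4.12 eV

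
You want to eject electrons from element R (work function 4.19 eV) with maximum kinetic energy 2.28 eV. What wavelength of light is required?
191.63 nm

From Einstein's equation: KE_max = hc/λ - φ

Rearranging for λ:
hc/λ = KE_max + φ
λ = hc/(KE_max + φ)

Required photon energy:
E_photon = KE_max + φ = 2.28 + 4.19 = 6.47 eV

Required wavelength:
λ = hc/E_photon = (6.626×10⁻³⁴)(3×10⁸) / (6.47 × 1.602×10⁻¹⁹)
λ = 191.63 nm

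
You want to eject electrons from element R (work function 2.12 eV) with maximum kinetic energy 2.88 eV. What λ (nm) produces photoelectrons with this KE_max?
247.97 nm

From Einstein's equation: KE_max = hc/λ - φ

Rearranging for λ:
hc/λ = KE_max + φ
λ = hc/(KE_max + φ)

Required photon energy:
E_photon = KE_max + φ = 2.88 + 2.12 = 5.00 eV

Required wavelength:
λ = hc/E_photon = (6.626×10⁻³⁴)(3×10⁸) / (5.00 × 1.602×10⁻¹⁹)
λ = 247.97 nm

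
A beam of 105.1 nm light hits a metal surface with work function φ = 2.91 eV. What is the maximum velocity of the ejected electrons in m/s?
1.7681e+06 m/s

First, find the maximum kinetic energy:
E_photon = hc/λ = 11.7968 eV
KE_max = E_photon - φ = 11.7968 - 2.91 = 8.8868 eV

Convert to Joules: KE_max = 8.8868 × 1.602×10⁻¹⁹ J = 1.4238e-18 J

Then use KE = ½mv² to find velocity:
v = √(2·KE/m) = √(2 × 1.4238e-18 J / 9.109e-31 kg)
v = 1.7681e+06 m/s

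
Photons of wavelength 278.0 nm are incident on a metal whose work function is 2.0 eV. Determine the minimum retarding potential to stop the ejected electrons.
2.4599 V

The stopping potential V_s satisfies: eV_s = KE_max

First, find KE_max using Einstein's equation:
E_photon = hc/λ = 4.4599 eV
KE_max = E_photon - φ = 4.4599 - 2.0 = 2.4599 eV

Since eV_s = KE_max:
V_s = KE_max/e = 2.4599 V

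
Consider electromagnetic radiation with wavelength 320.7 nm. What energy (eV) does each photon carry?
3.8660 eV

Using E = hf = hc/λ:

E = hc/λ = (6.626×10⁻³⁴ J·s)(3×10⁸ m/s) / (320.7×10⁻⁹ m)
E = 3.8660 eV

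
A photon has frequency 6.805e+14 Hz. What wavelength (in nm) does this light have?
440.55 nm

Using the wave equation: c = fλ

Solving for wavelength:
λ = c/f = (3×10⁸ m/s) / (6.805e+14 Hz)
λ = 440.55 nm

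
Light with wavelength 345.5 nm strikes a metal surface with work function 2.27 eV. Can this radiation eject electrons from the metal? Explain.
Yes

For photoemission, the photon energy must exceed the work function.

Photon energy: E = hc/λ = 3.5885 eV
Work function: φ = 2.27 eV

Since E_photon (3.5885 eV) > φ (2.27 eV), photoemission WILL occur.
The threshold wavelength is λ₀ = hc/φ = 546.2 nm.
Since 345.5 nm < 546.2 nm, the light has sufficient energy.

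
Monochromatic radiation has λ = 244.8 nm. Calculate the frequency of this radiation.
1.2246e+15 Hz

Using the wave equation: c = fλ

Solving for frequency:
f = c/λ = (3×10⁸ m/s) / (244.8×10⁻⁹ m)
f = 1.2246e+15 Hz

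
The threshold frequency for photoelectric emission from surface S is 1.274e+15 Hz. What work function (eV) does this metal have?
5.27 eV

At the threshold frequency, photon energy equals work function:
φ = hf₀

Calculating:
φ = (6.626×10⁻³⁴ J·s)(1.274e+15 Hz)
φ = 5.27 eV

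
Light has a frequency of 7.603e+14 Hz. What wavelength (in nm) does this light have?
394.31 nm

Using the wave equation: c = fλ

Solving for wavelength:
λ = c/f = (3×10⁸ m/s) / (7.603e+14 Hz)
λ = 394.31 nm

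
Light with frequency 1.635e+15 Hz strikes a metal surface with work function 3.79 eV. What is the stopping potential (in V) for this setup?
2.9718 V

The stopping potential V_s satisfies: eV_s = KE_max

First, find KE_max using Einstein's equation:
E_photon = hf = (6.626×10⁻³⁴ J·s)(1.635e+15 Hz) = 6.7618 eV
KE_max = E_photon - φ = 6.7618 - 3.79 = 2.9718 eV

Since eV_s = KE_max:
V_s = KE_max/e = 2.9718 V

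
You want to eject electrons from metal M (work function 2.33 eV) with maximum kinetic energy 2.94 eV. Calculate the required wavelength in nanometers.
235.26 nm

From Einstein's equation: KE_max = hc/λ - φ

Rearranging for λ:
hc/λ = KE_max + φ
λ = hc/(KE_max + φ)

Required photon energy:
E_photon = KE_max + φ = 2.94 + 2.33 = 5.27 eV

Required wavelength:
λ = hc/E_photon = (6.626×10⁻³⁴)(3×10⁸) / (5.27 × 1.602×10⁻¹⁹)
λ = 235.26 nm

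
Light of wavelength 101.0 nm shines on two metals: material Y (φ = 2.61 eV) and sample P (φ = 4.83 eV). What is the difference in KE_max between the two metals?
2.2200 eV

Using KE_max = hc/λ - φ for each metal:

Photon energy: E = hc/λ = 12.2757 eV

For material Y (φ₁ = 2.61 eV):
KE₁ = E - φ₁ = 12.2757 - 2.61 = 9.6657 eV

For sample P (φ₂ = 4.83 eV):
KE₂ = E - φ₂ = 12.2757 - 4.83 = 7.4457 eV

Difference:
ΔKE = KE₁ - KE₂ = 9.6657 - 7.4457 = 2.2200 eV

Note: The difference equals the difference in work functions: 4.83 - 2.61 = 2.22 eV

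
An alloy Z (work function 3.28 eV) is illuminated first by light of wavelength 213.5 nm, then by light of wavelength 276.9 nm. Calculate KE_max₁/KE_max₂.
2.1103

Using Einstein's equation: KE_max = hc/λ - φ

For λ₁ = 213.5 nm:
E₁ = hc/λ₁ = 5.8072 eV
KE₁ = E₁ - φ = 5.8072 - 3.28 = 2.5272 eV

For λ₂ = 276.9 nm:
E₂ = hc/λ₂ = 4.4776 eV
KE₂ = E₂ - φ = 4.4776 - 3.28 = 1.1976 eV

Ratio: KE₁/KE₂ = 2.5272/1.1976 = 2.1103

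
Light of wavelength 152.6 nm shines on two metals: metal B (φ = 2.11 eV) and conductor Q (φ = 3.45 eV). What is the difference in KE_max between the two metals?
1.3400 eV

Using KE_max = hc/λ - φ for each metal:

Photon energy: E = hc/λ = 8.1248 eV

For metal B (φ₁ = 2.11 eV):
KE₁ = E - φ₁ = 8.1248 - 2.11 = 6.0148 eV

For conductor Q (φ₂ = 3.45 eV):
KE₂ = E - φ₂ = 8.1248 - 3.45 = 4.6748 eV

Difference:
ΔKE = KE₁ - KE₂ = 6.0148 - 4.6748 = 1.3400 eV

Note: The difference equals the difference in work functions: 3.45 - 2.11 = 1.34 eV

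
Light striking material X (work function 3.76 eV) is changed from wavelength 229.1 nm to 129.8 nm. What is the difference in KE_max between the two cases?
4.1401 eV

Using Einstein's equation: KE_max = hc/λ - φ

For λ₁ = 229.1 nm:
KE₁ = hc/λ₁ - φ = 5.4118 - 3.76 = 1.6518 eV

For λ₂ = 129.8 nm:
KE₂ = hc/λ₂ - φ = 9.5519 - 3.76 = 5.7919 eV

Change in KE:
ΔKE = KE₂ - KE₁ = 5.7919 - 1.6518 = 4.1401 eV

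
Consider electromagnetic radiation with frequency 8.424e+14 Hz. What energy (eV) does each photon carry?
3.4839 eV

Using E = hf:

E = hf = (6.626×10⁻³⁴ J·s)(8.424e+14 Hz)
E = 3.4839 eV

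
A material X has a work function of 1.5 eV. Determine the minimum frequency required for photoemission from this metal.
3.6270e+14 Hz

The threshold frequency is when the photon energy equals the work function:
hf₀ = φ

Solving for f₀:
f₀ = φ/h = (1.5 eV × 1.602×10⁻¹⁹ J/eV) / (6.626×10⁻³⁴ J·s)
f₀ = 3.6270e+14 Hz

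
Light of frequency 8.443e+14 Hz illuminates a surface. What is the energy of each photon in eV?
3.4917 eV

Using E = hf:

E = hf = (6.626×10⁻³⁴ J·s)(8.443e+14 Hz)
E = 3.4917 eV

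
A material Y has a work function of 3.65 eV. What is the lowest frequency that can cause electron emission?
8.8257e+14 Hz

The threshold frequency is when the photon energy equals the work function:
hf₀ = φ

Solving for f₀:
f₀ = φ/h = (3.65 eV × 1.602×10⁻¹⁹ J/eV) / (6.626×10⁻³⁴ J·s)
f₀ = 8.8257e+14 Hz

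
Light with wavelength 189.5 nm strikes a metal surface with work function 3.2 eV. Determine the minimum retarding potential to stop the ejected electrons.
3.3427 V

The stopping potential V_s satisfies: eV_s = KE_max

First, find KE_max using Einstein's equation:
E_photon = hc/λ = 6.5427 eV
KE_max = E_photon - φ = 6.5427 - 3.2 = 3.3427 eV

Since eV_s = KE_max:
V_s = KE_max/e = 3.3427 V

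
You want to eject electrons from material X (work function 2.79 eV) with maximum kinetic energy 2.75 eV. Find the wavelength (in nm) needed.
223.80 nm

From Einstein's equation: KE_max = hc/λ - φ

Rearranging for λ:
hc/λ = KE_max + φ
λ = hc/(KE_max + φ)

Required photon energy:
E_photon = KE_max + φ = 2.75 + 2.79 = 5.54 eV

Required wavelength:
λ = hc/E_photon = (6.626×10⁻³⁴)(3×10⁸) / (5.54 × 1.602×10⁻¹⁹)
λ = 223.80 nm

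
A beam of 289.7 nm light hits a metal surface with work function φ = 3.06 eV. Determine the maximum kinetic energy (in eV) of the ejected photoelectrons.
1.2197 eV

Using Einstein's photoelectric equation: KE_max = hf - φ = hc/λ - φ

First, calculate the photon energy:
E_photon = hc/λ = (6.626×10⁻³⁴ J·s)(3×10⁸ m/s) / (289.7×10⁻⁹ m)
E_photon = 4.2797 eV

Then, the maximum kinetic energy:
KE_max = E_photon - φ = 4.2797 eV - 3.06 eV = 1.2197 eV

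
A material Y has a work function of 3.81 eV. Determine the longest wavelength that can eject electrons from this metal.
325.42 nm

The threshold wavelength is when the photon energy equals the work function:
hc/λ₀ = φ

Solving for λ₀:
λ₀ = hc/φ = (6.626×10⁻³⁴ J·s)(3×10⁸ m/s) / (3.81 eV × 1.602×10⁻¹⁹ J/eV)
λ₀ = 325.42 nm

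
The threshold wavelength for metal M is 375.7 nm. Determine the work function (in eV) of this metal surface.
3.30 eV

At the threshold wavelength, photon energy equals work function:
φ = hc/λ₀

Calculating:
φ = (6.626×10⁻³⁴ J·s)(3×10⁸ m/s) / (375.7×10⁻⁹ m)
φ = 3.30 eV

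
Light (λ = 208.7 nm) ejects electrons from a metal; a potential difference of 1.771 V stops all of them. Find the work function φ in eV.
4.17 eV

The stopping potential gives the maximum kinetic energy: KE_max = eV_s = 1.771 eV

From Einstein's photoelectric equation: KE_max = hc/λ - φ
Rearranging: φ = hc/λ - KE_max

Calculate photon energy:
E_photon = hc/λ = (6.626×10⁻³⁴ J·s)(3×10⁸ m/s) / (208.7×10⁻⁹ m) = 5.9408 eV

Therefore:
φ = 5.9408 - 1.771 = 4.17 eV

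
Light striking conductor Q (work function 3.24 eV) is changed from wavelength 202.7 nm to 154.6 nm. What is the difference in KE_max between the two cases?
1.9030 eV

Using Einstein's equation: KE_max = hc/λ - φ

For λ₁ = 202.7 nm:
KE₁ = hc/λ₁ - φ = 6.1166 - 3.24 = 2.8766 eV

For λ₂ = 154.6 nm:
KE₂ = hc/λ₂ - φ = 8.0197 - 3.24 = 4.7797 eV

Change in KE:
ΔKE = KE₂ - KE₁ = 4.7797 - 2.8766 = 1.9030 eV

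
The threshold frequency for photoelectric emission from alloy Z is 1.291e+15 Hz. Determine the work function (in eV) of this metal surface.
5.34 eV

At the threshold frequency, photon energy equals work function:
φ = hf₀

Calculating:
φ = (6.626×10⁻³⁴ J·s)(1.291e+15 Hz)
φ = 5.34 eV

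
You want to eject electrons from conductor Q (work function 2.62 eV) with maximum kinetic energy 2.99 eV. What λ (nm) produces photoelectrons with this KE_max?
221.01 nm

From Einstein's equation: KE_max = hc/λ - φ

Rearranging for λ:
hc/λ = KE_max + φ
λ = hc/(KE_max + φ)

Required photon energy:
E_photon = KE_max + φ = 2.99 + 2.62 = 5.61 eV

Required wavelength:
λ = hc/E_photon = (6.626×10⁻³⁴)(3×10⁸) / (5.61 × 1.602×10⁻¹⁹)
λ = 221.01 nm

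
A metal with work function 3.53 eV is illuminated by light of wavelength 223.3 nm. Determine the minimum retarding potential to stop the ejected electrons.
2.0224 V

The stopping potential V_s satisfies: eV_s = KE_max

First, find KE_max using Einstein's equation:
E_photon = hc/λ = 5.5524 eV
KE_max = E_photon - φ = 5.5524 - 3.53 = 2.0224 eV

Since eV_s = KE_max:
V_s = KE_max/e = 2.0224 V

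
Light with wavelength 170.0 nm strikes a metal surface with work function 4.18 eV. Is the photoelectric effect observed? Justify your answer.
Yes

For photoemission, the photon energy must exceed the work function.

Photon energy: E = hc/λ = 7.2932 eV
Work function: φ = 4.18 eV

Since E_photon (7.2932 eV) > φ (4.18 eV), photoemission WILL occur.
The threshold wavelength is λ₀ = hc/φ = 296.6 nm.
Since 170.0 nm < 296.6 nm, the light has sufficient energy.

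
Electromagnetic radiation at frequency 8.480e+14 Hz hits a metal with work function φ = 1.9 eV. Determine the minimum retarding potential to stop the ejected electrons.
1.6070 V

The stopping potential V_s satisfies: eV_s = KE_max

First, find KE_max using Einstein's equation:
E_photon = hf = (6.626×10⁻³⁴ J·s)(8.480e+14 Hz) = 3.5070 eV
KE_max = E_photon - φ = 3.5070 - 1.9 = 1.6070 eV

Since eV_s = KE_max:
V_s = KE_max/e = 1.6070 V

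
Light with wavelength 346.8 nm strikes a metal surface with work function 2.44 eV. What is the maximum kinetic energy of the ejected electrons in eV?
1.1351 eV

Using Einstein's photoelectric equation: KE_max = hf - φ = hc/λ - φ

First, calculate the photon energy:
E_photon = hc/λ = (6.626×10⁻³⁴ J·s)(3×10⁸ m/s) / (346.8×10⁻⁹ m)
E_photon = 3.5751 eV

Then, the maximum kinetic energy:
KE_max = E_photon - φ = 3.5751 eV - 2.44 eV = 1.1351 eV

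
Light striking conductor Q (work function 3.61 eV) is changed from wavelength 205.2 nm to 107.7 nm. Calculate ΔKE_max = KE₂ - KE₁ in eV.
5.4699 eV

Using Einstein's equation: KE_max = hc/λ - φ

For λ₁ = 205.2 nm:
KE₁ = hc/λ₁ - φ = 6.0421 - 3.61 = 2.4321 eV

For λ₂ = 107.7 nm:
KE₂ = hc/λ₂ - φ = 11.5120 - 3.61 = 7.9020 eV

Change in KE:
ΔKE = KE₂ - KE₁ = 7.9020 - 2.4321 = 5.4699 eV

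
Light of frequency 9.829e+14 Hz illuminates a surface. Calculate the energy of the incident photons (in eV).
4.0649 eV

Using E = hf:

E = hf = (6.626×10⁻³⁴ J·s)(9.829e+14 Hz)
E = 4.0649 eV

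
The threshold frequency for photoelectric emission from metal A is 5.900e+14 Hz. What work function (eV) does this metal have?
2.44 eV

At the threshold frequency, photon energy equals work function:
φ = hf₀

Calculating:
φ = (6.626×10⁻³⁴ J·s)(5.900e+14 Hz)
φ = 2.44 eV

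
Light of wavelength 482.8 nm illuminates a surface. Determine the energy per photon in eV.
2.5680 eV

Using E = hf = hc/λ:

E = hc/λ = (6.626×10⁻³⁴ J·s)(3×10⁸ m/s) / (482.8×10⁻⁹ m)
E = 2.5680 eV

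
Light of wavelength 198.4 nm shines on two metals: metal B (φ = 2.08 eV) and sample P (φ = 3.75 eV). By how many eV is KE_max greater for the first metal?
1.6700 eV

Using KE_max = hc/λ - φ for each metal:

Photon energy: E = hc/λ = 6.2492 eV

For metal B (φ₁ = 2.08 eV):
KE₁ = E - φ₁ = 6.2492 - 2.08 = 4.1692 eV

For sample P (φ₂ = 3.75 eV):
KE₂ = E - φ₂ = 6.2492 - 3.75 = 2.4992 eV

Difference:
ΔKE = KE₁ - KE₂ = 4.1692 - 2.4992 = 1.6700 eV

Note: The difference equals the difference in work functions: 3.75 - 2.08 = 1.67 eV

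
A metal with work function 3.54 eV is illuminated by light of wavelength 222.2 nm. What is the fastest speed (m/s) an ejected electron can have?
8.4708e+05 m/s

First, find the maximum kinetic energy:
E_photon = hc/λ = 5.5798 eV
KE_max = E_photon - φ = 5.5798 - 3.54 = 2.0398 eV

Convert to Joules: KE_max = 2.0398 × 1.602×10⁻¹⁹ J = 3.2682e-19 J

Then use KE = ½mv² to find velocity:
v = √(2·KE/m) = √(2 × 3.2682e-19 J / 9.109e-31 kg)
v = 8.4708e+05 m/s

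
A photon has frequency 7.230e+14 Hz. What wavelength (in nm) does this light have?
414.65 nm

Using the wave equation: c = fλ

Solving for wavelength:
λ = c/f = (3×10⁸ m/s) / (7.230e+14 Hz)
λ = 414.65 nm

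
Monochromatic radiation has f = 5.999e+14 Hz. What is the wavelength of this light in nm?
499.74 nm

Using the wave equation: c = fλ

Solving for wavelength:
λ = c/f = (3×10⁸ m/s) / (5.999e+14 Hz)
λ = 499.74 nm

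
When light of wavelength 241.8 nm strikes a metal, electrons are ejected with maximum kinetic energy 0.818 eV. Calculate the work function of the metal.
4.31 eV

From Einstein's photoelectric equation: KE_max = hf - φ = hc/λ - φ

Rearranging for φ:
φ = hc/λ - KE_max

Calculate photon energy:
E_photon = hc/λ = 5.1276 eV

Therefore:
φ = 5.1276 - 0.818 = 4.31 eV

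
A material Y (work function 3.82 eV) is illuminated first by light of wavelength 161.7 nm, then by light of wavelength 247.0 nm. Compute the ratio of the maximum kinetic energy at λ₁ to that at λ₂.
3.2073

Using Einstein's equation: KE_max = hc/λ - φ

For λ₁ = 161.7 nm:
E₁ = hc/λ₁ = 7.6675 eV
KE₁ = E₁ - φ = 7.6675 - 3.82 = 3.8475 eV

For λ₂ = 247.0 nm:
E₂ = hc/λ₂ = 5.0196 eV
KE₂ = E₂ - φ = 5.0196 - 3.82 = 1.1996 eV

Ratio: KE₁/KE₂ = 3.8475/1.1996 = 3.2073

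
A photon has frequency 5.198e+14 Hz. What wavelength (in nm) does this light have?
576.75 nm

Using the wave equation: c = fλ

Solving for wavelength:
λ = c/f = (3×10⁸ m/s) / (5.198e+14 Hz)
λ = 576.75 nm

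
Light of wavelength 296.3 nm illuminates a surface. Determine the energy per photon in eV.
4.1844 eV

Using E = hf = hc/λ:

E = hc/λ = (6.626×10⁻³⁴ J·s)(3×10⁸ m/s) / (296.3×10⁻⁹ m)
E = 4.1844 eV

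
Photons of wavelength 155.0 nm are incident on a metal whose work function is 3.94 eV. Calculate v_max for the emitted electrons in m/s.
1.1949e+06 m/s

First, find the maximum kinetic energy:
E_photon = hc/λ = 7.9990 eV
KE_max = E_photon - φ = 7.9990 - 3.94 = 4.0590 eV

Convert to Joules: KE_max = 4.0590 × 1.602×10⁻¹⁹ J = 6.5032e-19 J

Then use KE = ½mv² to find velocity:
v = √(2·KE/m) = √(2 × 6.5032e-19 J / 9.109e-31 kg)
v = 1.1949e+06 m/s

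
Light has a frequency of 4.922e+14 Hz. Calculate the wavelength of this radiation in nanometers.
609.09 nm

Using the wave equation: c = fλ

Solving for wavelength:
λ = c/f = (3×10⁸ m/s) / (4.922e+14 Hz)
λ = 609.09 nm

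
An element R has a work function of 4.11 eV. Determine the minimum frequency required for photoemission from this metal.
9.9379e+14 Hz

The threshold frequency is when the photon energy equals the work function:
hf₀ = φ

Solving for f₀:
f₀ = φ/h = (4.11 eV × 1.602×10⁻¹⁹ J/eV) / (6.626×10⁻³⁴ J·s)
f₀ = 9.9379e+14 Hz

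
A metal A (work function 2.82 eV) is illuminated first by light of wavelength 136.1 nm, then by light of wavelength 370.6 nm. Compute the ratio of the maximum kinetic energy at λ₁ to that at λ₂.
11.9692

Using Einstein's equation: KE_max = hc/λ - φ

For λ₁ = 136.1 nm:
E₁ = hc/λ₁ = 9.1098 eV
KE₁ = E₁ - φ = 9.1098 - 2.82 = 6.2898 eV

For λ₂ = 370.6 nm:
E₂ = hc/λ₂ = 3.3455 eV
KE₂ = E₂ - φ = 3.3455 - 2.82 = 0.5255 eV

Ratio: KE₁/KE₂ = 6.2898/0.5255 = 11.9692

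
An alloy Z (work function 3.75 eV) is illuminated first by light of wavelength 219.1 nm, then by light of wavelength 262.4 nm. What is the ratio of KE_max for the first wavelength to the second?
1.9577

Using Einstein's equation: KE_max = hc/λ - φ

For λ₁ = 219.1 nm:
E₁ = hc/λ₁ = 5.6588 eV
KE₁ = E₁ - φ = 5.6588 - 3.75 = 1.9088 eV

For λ₂ = 262.4 nm:
E₂ = hc/λ₂ = 4.7250 eV
KE₂ = E₂ - φ = 4.7250 - 3.75 = 0.9750 eV

Ratio: KE₁/KE₂ = 1.9088/0.9750 = 1.9577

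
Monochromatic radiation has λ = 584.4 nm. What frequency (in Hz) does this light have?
5.1299e+14 Hz

Using the wave equation: c = fλ

Solving for frequency:
f = c/λ = (3×10⁸ m/s) / (584.4×10⁻⁹ m)
f = 5.1299e+14 Hz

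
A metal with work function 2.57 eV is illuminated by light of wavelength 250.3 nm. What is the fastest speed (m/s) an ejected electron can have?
9.1564e+05 m/s

First, find the maximum kinetic energy:
E_photon = hc/λ = 4.9534 eV
KE_max = E_photon - φ = 4.9534 - 2.57 = 2.3834 eV

Convert to Joules: KE_max = 2.3834 × 1.602×10⁻¹⁹ J = 3.8187e-19 J

Then use KE = ½mv² to find velocity:
v = √(2·KE/m) = √(2 × 3.8187e-19 J / 9.109e-31 kg)
v = 9.1564e+05 m/s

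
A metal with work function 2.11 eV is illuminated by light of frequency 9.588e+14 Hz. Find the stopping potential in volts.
1.8553 V

The stopping potential V_s satisfies: eV_s = KE_max

First, find KE_max using Einstein's equation:
E_photon = hf = (6.626×10⁻³⁴ J·s)(9.588e+14 Hz) = 3.9653 eV
KE_max = E_photon - φ = 3.9653 - 2.11 = 1.8553 eV

Since eV_s = KE_max:
V_s = KE_max/e = 1.8553 V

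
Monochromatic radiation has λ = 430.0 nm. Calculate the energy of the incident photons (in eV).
2.8834 eV

Using E = hf = hc/λ:

E = hc/λ = (6.626×10⁻³⁴ J·s)(3×10⁸ m/s) / (430.0×10⁻⁹ m)
E = 2.8834 eV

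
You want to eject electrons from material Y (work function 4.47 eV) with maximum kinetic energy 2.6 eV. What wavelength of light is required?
175.37 nm

From Einstein's equation: KE_max = hc/λ - φ

Rearranging for λ:
hc/λ = KE_max + φ
λ = hc/(KE_max + φ)

Required photon energy:
E_photon = KE_max + φ = 2.6 + 4.47 = 7.07 eV

Required wavelength:
λ = hc/E_photon = (6.626×10⁻³⁴)(3×10⁸) / (7.07 × 1.602×10⁻¹⁹)
λ = 175.37 nm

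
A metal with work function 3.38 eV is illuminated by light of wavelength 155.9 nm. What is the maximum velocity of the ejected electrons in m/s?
1.2683e+06 m/s

First, find the maximum kinetic energy:
E_photon = hc/λ = 7.9528 eV
KE_max = E_photon - φ = 7.9528 - 3.38 = 4.5728 eV

Convert to Joules: KE_max = 4.5728 × 1.602×10⁻¹⁹ J = 7.3264e-19 J

Then use KE = ½mv² to find velocity:
v = √(2·KE/m) = √(2 × 7.3264e-19 J / 9.109e-31 kg)
v = 1.2683e+06 m/s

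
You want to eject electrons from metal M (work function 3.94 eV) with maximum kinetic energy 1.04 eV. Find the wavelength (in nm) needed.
248.96 nm

From Einstein's equation: KE_max = hc/λ - φ

Rearranging for λ:
hc/λ = KE_max + φ
λ = hc/(KE_max + φ)

Required photon energy:
E_photon = KE_max + φ = 1.04 + 3.94 = 4.98 eV

Required wavelength:
λ = hc/E_photon = (6.626×10⁻³⁴)(3×10⁸) / (4.98 × 1.602×10⁻¹⁹)
λ = 248.96 nm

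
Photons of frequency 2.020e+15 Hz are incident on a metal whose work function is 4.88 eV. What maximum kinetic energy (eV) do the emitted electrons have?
3.4740 eV

Using Einstein's photoelectric equation: KE_max = hf - φ

First, calculate the photon energy:
E_photon = hf = (6.626×10⁻³⁴ J·s)(2.020e+15 Hz)
E_photon = 8.3540 eV

Then, the maximum kinetic energy:
KE_max = E_photon - φ = 8.3540 eV - 4.88 eV = 3.4740 eV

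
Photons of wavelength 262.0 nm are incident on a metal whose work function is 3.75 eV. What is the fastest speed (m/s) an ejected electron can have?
5.8780e+05 m/s

First, find the maximum kinetic energy:
E_photon = hc/λ = 4.7322 eV
KE_max = E_photon - φ = 4.7322 - 3.75 = 0.9822 eV

Convert to Joules: KE_max = 0.9822 × 1.602×10⁻¹⁹ J = 1.5737e-19 J

Then use KE = ½mv² to find velocity:
v = √(2·KE/m) = √(2 × 1.5737e-19 J / 9.109e-31 kg)
v = 5.8780e+05 m/s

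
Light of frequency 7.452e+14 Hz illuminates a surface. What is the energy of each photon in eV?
3.0819 eV

Using E = hf:

E = hf = (6.626×10⁻³⁴ J·s)(7.452e+14 Hz)
E = 3.0819 eV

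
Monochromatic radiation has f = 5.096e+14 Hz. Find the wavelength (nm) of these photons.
588.29 nm

Using the wave equation: c = fλ

Solving for wavelength:
λ = c/f = (3×10⁸ m/s) / (5.096e+14 Hz)
λ = 588.29 nm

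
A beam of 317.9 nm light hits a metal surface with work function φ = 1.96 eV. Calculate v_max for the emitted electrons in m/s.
8.2611e+05 m/s

First, find the maximum kinetic energy:
E_photon = hc/λ = 3.9001 eV
KE_max = E_photon - φ = 3.9001 - 1.96 = 1.9401 eV

Convert to Joules: KE_max = 1.9401 × 1.602×10⁻¹⁹ J = 3.1084e-19 J

Then use KE = ½mv² to find velocity:
v = √(2·KE/m) = √(2 × 3.1084e-19 J / 9.109e-31 kg)
v = 8.2611e+05 m/s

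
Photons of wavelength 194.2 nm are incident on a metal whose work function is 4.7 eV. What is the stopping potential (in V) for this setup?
1.6844 V

The stopping potential V_s satisfies: eV_s = KE_max

First, find KE_max using Einstein's equation:
E_photon = hc/λ = 6.3844 eV
KE_max = E_photon - φ = 6.3844 - 4.7 = 1.6844 eV

Since eV_s = KE_max:
V_s = KE_max/e = 1.6844 V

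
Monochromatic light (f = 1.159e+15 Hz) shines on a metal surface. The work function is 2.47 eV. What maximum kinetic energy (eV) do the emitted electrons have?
2.3232 eV

Using Einstein's photoelectric equation: KE_max = hf - φ

First, calculate the photon energy:
E_photon = hf = (6.626×10⁻³⁴ J·s)(1.159e+15 Hz)
E_photon = 4.7932 eV

Then, the maximum kinetic energy:
KE_max = E_photon - φ = 4.7932 eV - 2.47 eV = 2.3232 eV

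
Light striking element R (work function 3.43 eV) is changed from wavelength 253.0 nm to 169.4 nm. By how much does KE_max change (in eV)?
2.4185 eV

Using Einstein's equation: KE_max = hc/λ - φ

For λ₁ = 253.0 nm:
KE₁ = hc/λ₁ - φ = 4.9006 - 3.43 = 1.4706 eV

For λ₂ = 169.4 nm:
KE₂ = hc/λ₂ - φ = 7.3190 - 3.43 = 3.8890 eV

Change in KE:
ΔKE = KE₂ - KE₁ = 3.8890 - 1.4706 = 2.4185 eV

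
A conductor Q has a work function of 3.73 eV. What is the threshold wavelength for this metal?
332.40 nm

The threshold wavelength is when the photon energy equals the work function:
hc/λ₀ = φ

Solving for λ₀:
λ₀ = hc/φ = (6.626×10⁻³⁴ J·s)(3×10⁸ m/s) / (3.73 eV × 1.602×10⁻¹⁹ J/eV)
λ₀ = 332.40 nm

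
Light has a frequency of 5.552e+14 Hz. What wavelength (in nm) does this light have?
539.97 nm

Using the wave equation: c = fλ

Solving for wavelength:
λ = c/f = (3×10⁸ m/s) / (5.552e+14 Hz)
λ = 539.97 nm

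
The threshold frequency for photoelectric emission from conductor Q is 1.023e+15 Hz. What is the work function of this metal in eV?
4.23 eV

At the threshold frequency, photon energy equals work function:
φ = hf₀

Calculating:
φ = (6.626×10⁻³⁴ J·s)(1.023e+15 Hz)
φ = 4.23 eV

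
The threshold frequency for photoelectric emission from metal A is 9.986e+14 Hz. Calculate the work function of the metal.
4.13 eV

At the threshold frequency, photon energy equals work function:
φ = hf₀

Calculating:
φ = (6.626×10⁻³⁴ J·s)(9.986e+14 Hz)
φ = 4.13 eV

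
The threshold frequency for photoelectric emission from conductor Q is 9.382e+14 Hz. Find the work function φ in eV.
3.88 eV

At the threshold frequency, photon energy equals work function:
φ = hf₀

Calculating:
φ = (6.626×10⁻³⁴ J·s)(9.382e+14 Hz)
φ = 3.88 eV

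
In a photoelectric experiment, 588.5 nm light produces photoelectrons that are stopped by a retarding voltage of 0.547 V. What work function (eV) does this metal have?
1.56 eV

The stopping potential gives the maximum kinetic energy: KE_max = eV_s = 0.547 eV

From Einstein's photoelectric equation: KE_max = hc/λ - φ
Rearranging: φ = hc/λ - KE_max

Calculate photon energy:
E_photon = hc/λ = (6.626×10⁻³⁴ J·s)(3×10⁸ m/s) / (588.5×10⁻⁹ m) = 2.1068 eV

Therefore:
φ = 2.1068 - 0.547 = 1.56 eV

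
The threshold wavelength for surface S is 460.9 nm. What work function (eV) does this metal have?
2.69 eV

At the threshold wavelength, photon energy equals work function:
φ = hc/λ₀

Calculating:
φ = (6.626×10⁻³⁴ J·s)(3×10⁸ m/s) / (460.9×10⁻⁹ m)
φ = 2.69 eV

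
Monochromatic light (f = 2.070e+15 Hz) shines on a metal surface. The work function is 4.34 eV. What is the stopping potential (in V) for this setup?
4.2208 V

The stopping potential V_s satisfies: eV_s = KE_max

First, find KE_max using Einstein's equation:
E_photon = hf = (6.626×10⁻³⁴ J·s)(2.070e+15 Hz) = 8.5608 eV
KE_max = E_photon - φ = 8.5608 - 4.34 = 4.2208 eV

Since eV_s = KE_max:
V_s = KE_max/e = 4.2208 V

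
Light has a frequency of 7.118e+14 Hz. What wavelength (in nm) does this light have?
421.18 nm

Using the wave equation: c = fλ

Solving for wavelength:
λ = c/f = (3×10⁸ m/s) / (7.118e+14 Hz)
λ = 421.18 nm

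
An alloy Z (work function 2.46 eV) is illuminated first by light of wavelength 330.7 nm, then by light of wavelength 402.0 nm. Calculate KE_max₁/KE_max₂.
2.0653

Using Einstein's equation: KE_max = hc/λ - φ

For λ₁ = 330.7 nm:
E₁ = hc/λ₁ = 3.7491 eV
KE₁ = E₁ - φ = 3.7491 - 2.46 = 1.2891 eV

For λ₂ = 402.0 nm:
E₂ = hc/λ₂ = 3.0842 eV
KE₂ = E₂ - φ = 3.0842 - 2.46 = 0.6242 eV

Ratio: KE₁/KE₂ = 1.2891/0.6242 = 2.0653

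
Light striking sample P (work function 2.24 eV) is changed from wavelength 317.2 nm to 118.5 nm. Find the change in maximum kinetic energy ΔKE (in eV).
6.5541 eV

Using Einstein's equation: KE_max = hc/λ - φ

For λ₁ = 317.2 nm:
KE₁ = hc/λ₁ - φ = 3.9087 - 2.24 = 1.6687 eV

For λ₂ = 118.5 nm:
KE₂ = hc/λ₂ - φ = 10.4628 - 2.24 = 8.2228 eV

Change in KE:
ΔKE = KE₂ - KE₁ = 8.2228 - 1.6687 = 6.5541 eV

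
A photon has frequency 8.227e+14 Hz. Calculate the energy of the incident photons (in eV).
3.4024 eV

Using E = hf:

E = hf = (6.626×10⁻³⁴ J·s)(8.227e+14 Hz)
E = 3.4024 eV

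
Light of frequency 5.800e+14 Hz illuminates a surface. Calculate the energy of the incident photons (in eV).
2.3987 eV

Using E = hf:

E = hf = (6.626×10⁻³⁴ J·s)(5.800e+14 Hz)
E = 2.3987 eV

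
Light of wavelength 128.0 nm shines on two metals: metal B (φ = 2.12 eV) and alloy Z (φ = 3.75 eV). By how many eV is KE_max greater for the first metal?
1.6300 eV

Using KE_max = hc/λ - φ for each metal:

Photon energy: E = hc/λ = 9.6863 eV

For metal B (φ₁ = 2.12 eV):
KE₁ = E - φ₁ = 9.6863 - 2.12 = 7.5663 eV

For alloy Z (φ₂ = 3.75 eV):
KE₂ = E - φ₂ = 9.6863 - 3.75 = 5.9363 eV

Difference:
ΔKE = KE₁ - KE₂ = 7.5663 - 5.9363 = 1.6300 eV

Note: The difference equals the difference in work functions: 3.75 - 2.12 = 1.63 eV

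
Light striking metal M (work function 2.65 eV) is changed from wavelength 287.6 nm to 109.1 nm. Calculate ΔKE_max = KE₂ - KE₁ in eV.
7.0533 eV

Using Einstein's equation: KE_max = hc/λ - φ

For λ₁ = 287.6 nm:
KE₁ = hc/λ₁ - φ = 4.3110 - 2.65 = 1.6610 eV

For λ₂ = 109.1 nm:
KE₂ = hc/λ₂ - φ = 11.3643 - 2.65 = 8.7143 eV

Change in KE:
ΔKE = KE₂ - KE₁ = 8.7143 - 1.6610 = 7.0533 eV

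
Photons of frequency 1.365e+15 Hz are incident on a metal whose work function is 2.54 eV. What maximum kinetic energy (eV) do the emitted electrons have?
3.1052 eV

Using Einstein's photoelectric equation: KE_max = hf - φ

First, calculate the photon energy:
E_photon = hf = (6.626×10⁻³⁴ J·s)(1.365e+15 Hz)
E_photon = 5.6452 eV

Then, the maximum kinetic energy:
KE_max = E_photon - φ = 5.6452 eV - 2.54 eV = 3.1052 eV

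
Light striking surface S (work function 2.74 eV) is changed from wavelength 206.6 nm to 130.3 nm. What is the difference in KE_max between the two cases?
3.5141 eV

Using Einstein's equation: KE_max = hc/λ - φ

For λ₁ = 206.6 nm:
KE₁ = hc/λ₁ - φ = 6.0012 - 2.74 = 3.2612 eV

For λ₂ = 130.3 nm:
KE₂ = hc/λ₂ - φ = 9.5153 - 2.74 = 6.7753 eV

Change in KE:
ΔKE = KE₂ - KE₁ = 6.7753 - 3.2612 = 3.5141 eV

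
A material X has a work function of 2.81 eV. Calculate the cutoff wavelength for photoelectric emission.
441.22 nm

The threshold wavelength is when the photon energy equals the work function:
hc/λ₀ = φ

Solving for λ₀:
λ₀ = hc/φ = (6.626×10⁻³⁴ J·s)(3×10⁸ m/s) / (2.81 eV × 1.602×10⁻¹⁹ J/eV)
λ₀ = 441.22 nm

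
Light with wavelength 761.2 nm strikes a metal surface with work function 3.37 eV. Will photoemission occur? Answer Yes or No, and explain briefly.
No

For photoemission, the photon energy must exceed the work function.

Photon energy: E = hc/λ = 1.6288 eV
Work function: φ = 3.37 eV

Since E_photon (1.6288 eV) < φ (3.37 eV), photoemission will NOT occur.
The threshold wavelength is λ₀ = hc/φ = 367.9 nm.
Since 761.2 nm > 367.9 nm, the photons lack sufficient energy.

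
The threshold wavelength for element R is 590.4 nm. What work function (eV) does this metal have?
2.10 eV

At the threshold wavelength, photon energy equals work function:
φ = hc/λ₀

Calculating:
φ = (6.626×10⁻³⁴ J·s)(3×10⁸ m/s) / (590.4×10⁻⁹ m)
φ = 2.10 eV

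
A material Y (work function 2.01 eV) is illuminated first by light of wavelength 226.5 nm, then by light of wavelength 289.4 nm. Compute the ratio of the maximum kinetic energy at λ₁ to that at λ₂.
1.5231

Using Einstein's equation: KE_max = hc/λ - φ

For λ₁ = 226.5 nm:
E₁ = hc/λ₁ = 5.4739 eV
KE₁ = E₁ - φ = 5.4739 - 2.01 = 3.4639 eV

For λ₂ = 289.4 nm:
E₂ = hc/λ₂ = 4.2842 eV
KE₂ = E₂ - φ = 4.2842 - 2.01 = 2.2742 eV

Ratio: KE₁/KE₂ = 3.4639/2.2742 = 1.5231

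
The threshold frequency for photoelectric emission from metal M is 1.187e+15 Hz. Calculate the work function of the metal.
4.91 eV

At the threshold frequency, photon energy equals work function:
φ = hf₀

Calculating:
φ = (6.626×10⁻³⁴ J·s)(1.187e+15 Hz)
φ = 4.91 eV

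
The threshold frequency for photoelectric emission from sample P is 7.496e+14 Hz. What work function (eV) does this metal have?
3.10 eV

At the threshold frequency, photon energy equals work function:
φ = hf₀

Calculating:
φ = (6.626×10⁻³⁴ J·s)(7.496e+14 Hz)
φ = 3.10 eV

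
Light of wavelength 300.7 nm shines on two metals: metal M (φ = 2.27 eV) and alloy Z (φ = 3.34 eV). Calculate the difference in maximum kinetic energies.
1.0700 eV

Using KE_max = hc/λ - φ for each metal:

Photon energy: E = hc/λ = 4.1232 eV

For metal M (φ₁ = 2.27 eV):
KE₁ = E - φ₁ = 4.1232 - 2.27 = 1.8532 eV

For alloy Z (φ₂ = 3.34 eV):
KE₂ = E - φ₂ = 4.1232 - 3.34 = 0.7832 eV

Difference:
ΔKE = KE₁ - KE₂ = 1.8532 - 0.7832 = 1.0700 eV

Note: The difference equals the difference in work functions: 3.34 - 2.27 = 1.07 eV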